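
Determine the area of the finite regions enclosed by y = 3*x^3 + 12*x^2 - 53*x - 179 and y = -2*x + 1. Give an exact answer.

Set the curves equal: 3*x^3 + 12*x^2 - 53*x - 179 = -2*x + 1, so 3*x^3 + 12*x^2 - 51*x - 180 = 0, which factors as 3*(x - 4)*(x + 3)*(x + 5) = 0. The curves meet at x = -5, -3, 4.
On [-5, -3], y = 3*x^3 + 12*x^2 - 53*x - 179 is on top; that piece has area ∫[-5,-3] (3*x^3 + 12*x^2 - 51*x - 180) dx = 32.
On [-3, 4], y = -2*x + 1 is on top; that piece has area ∫[-3,4] (-(3*x^3 + 12*x^2 - 51*x - 180)) dx = 3773/4.
Total enclosed area = 32 + 3773/4 = 3901/4.

3901/4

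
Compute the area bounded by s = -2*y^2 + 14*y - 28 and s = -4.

1/3

Both boundary curves give s as a function of y, so integrate with respect to y. Setting them equal: -2*y^2 + 14*y - 24 = 0, i.e. -2*(y - 4)*(y - 3) = 0, so they meet at y = 3, 4.
For y in [3, 4], s = -2*y^2 + 14*y - 28 is on the right; area = ∫[3,4] (-2*y^2 + 14*y - 24) dy = 1/3.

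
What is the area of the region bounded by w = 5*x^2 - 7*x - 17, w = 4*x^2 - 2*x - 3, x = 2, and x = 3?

121/6

On [2, 3], (5*x^2 - 7*x - 17) - (4*x^2 - 2*x - 3) = x^2 - 5*x - 14 is ≤ 0 throughout, so the area is a single integral of |x^2 - 5*x - 14|.
∫[2,3] (x^2 - 5*x - 14) dx = -121/6; the area of that piece is 121/6.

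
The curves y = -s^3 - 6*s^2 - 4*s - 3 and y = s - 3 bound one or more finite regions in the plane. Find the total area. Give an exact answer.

Set the curves equal: -s^3 - 6*s^2 - 4*s - 3 = s - 3, so -s^3 - 6*s^2 - 5*s = 0, which factors as -s*(s + 1)*(s + 5) = 0. The curves meet at s = -5, -1, 0.
On [-5, -1], y = s - 3 is on top; that piece has area ∫[-5,-1] (-(-s^3 - 6*s^2 - 5*s)) ds = 32.
On [-1, 0], y = -s^3 - 6*s^2 - 4*s - 3 is on top; that piece has area ∫[-1,0] (-s^3 - 6*s^2 - 5*s) ds = 3/4.
Total enclosed area = 32 + 3/4 = 131/4.

131/4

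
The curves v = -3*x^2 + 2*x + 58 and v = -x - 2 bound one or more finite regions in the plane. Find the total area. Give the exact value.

Set the curves equal: -3*x^2 + 2*x + 58 = -x - 2, so -3*x^2 + 3*x + 60 = 0, which factors as -3*(x - 5)*(x + 4) = 0. The curves meet at x = -4, 5.
On [-4, 5], v = -3*x^2 + 2*x + 58 is on top; that piece has area ∫[-4,5] (-3*x^2 + 3*x + 60) dx = 729/2.

729/2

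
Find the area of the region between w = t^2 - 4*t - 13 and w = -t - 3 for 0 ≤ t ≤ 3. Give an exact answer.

69/2

On [0, 3], (t^2 - 4*t - 13) - (-t - 3) = t^2 - 3*t - 10 is ≤ 0 throughout, so the area is a single integral of |t^2 - 3*t - 10|.
∫[0,3] (t^2 - 3*t - 10) dt = -69/2; the area of that piece is 69/2.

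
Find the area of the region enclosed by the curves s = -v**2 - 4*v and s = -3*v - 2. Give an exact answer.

Both boundary curves give s as a function of v, so integrate with respect to v. Setting them equal: -v**2 - v + 2 = 0, i.e. -(v - 1)*(v + 2) = 0, so they meet at v = -2, 1.
For v in [-2, 1], s = -v**2 - 4*v is on the right; area = ∫[-2,1] (-v**2 - v + 2) dv = 9/2.

9/2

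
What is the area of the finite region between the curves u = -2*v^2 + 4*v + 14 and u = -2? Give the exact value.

72

Both boundary curves give u as a function of v, so integrate with respect to v. Setting them equal: -2*v^2 + 4*v + 16 = 0, i.e. -2*(v - 4)*(v + 2) = 0, so they meet at v = -2, 4.
For v in [-2, 4], u = -2*v^2 + 4*v + 14 is on the right; area = ∫[-2,4] (-2*v^2 + 4*v + 16) dv = 72.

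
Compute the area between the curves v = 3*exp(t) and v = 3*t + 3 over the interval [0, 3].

-51/2 + 3*exp(3)

On [0, 3], (3*exp(t)) - (3*t + 3) = -3*t + 3*exp(t) - 3 is ≥ 0 throughout, so the area is a single integral of |-3*t + 3*exp(t) - 3|.
∫[0,3] (-3*t + 3*exp(t) - 3) dt = -51/2 + 3*exp(3).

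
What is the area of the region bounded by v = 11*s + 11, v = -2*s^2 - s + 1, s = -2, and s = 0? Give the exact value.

The difference (11*s + 11) - (-2*s^2 - s + 1) = 2*s^2 + 12*s + 10 changes sign at s = -1 inside [-2, 0], so split the integral there.
∫[-2,-1] (2*s^2 + 12*s + 10) ds = -10/3; the area of that piece is 10/3.
∫[-1,0] (2*s^2 + 12*s + 10) ds = 14/3.
Total area = 10/3 + 14/3 = 8.

8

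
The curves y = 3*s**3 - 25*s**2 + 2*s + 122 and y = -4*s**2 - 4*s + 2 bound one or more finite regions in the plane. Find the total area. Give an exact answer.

Set the curves equal: 3*s**3 - 25*s**2 + 2*s + 122 = -4*s**2 - 4*s + 2, so 3*s**3 - 21*s**2 + 6*s + 120 = 0, which factors as 3*(s - 5)*(s - 4)*(s + 2) = 0. The curves meet at s = -2, 4, 5.
On [-2, 4], y = 3*s**3 - 25*s**2 + 2*s + 122 is on top; that piece has area ∫[-2,4] (3*s**3 - 21*s**2 + 6*s + 120) ds = 432.
On [4, 5], y = -4*s**2 - 4*s + 2 is on top; that piece has area ∫[4,5] (-(3*s**3 - 21*s**2 + 6*s + 120)) ds = 13/4.
Total enclosed area = 432 + 13/4 = 1741/4.

1741/4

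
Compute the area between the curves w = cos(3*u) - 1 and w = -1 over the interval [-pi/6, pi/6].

2/3

On [-pi/6, pi/6], (cos(3*u) - 1) - (-1) = cos(3*u) is ≥ 0 throughout, so the area is a single integral of |cos(3*u)|.
∫[-pi/6,pi/6] (cos(3*u)) du = 2/3.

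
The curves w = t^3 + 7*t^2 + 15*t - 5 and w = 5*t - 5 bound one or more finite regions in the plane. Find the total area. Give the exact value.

253/12

Set the curves equal: t^3 + 7*t^2 + 15*t - 5 = 5*t - 5, so t^3 + 7*t^2 + 10*t = 0, which factors as t*(t + 2)*(t + 5) = 0. The curves meet at t = -5, -2, 0.
On [-5, -2], w = t^3 + 7*t^2 + 15*t - 5 is on top; that piece has area ∫[-5,-2] (t^3 + 7*t^2 + 10*t) dt = 63/4.
On [-2, 0], w = 5*t - 5 is on top; that piece has area ∫[-2,0] (-(t^3 + 7*t^2 + 10*t)) dt = 16/3.
Total enclosed area = 63/4 + 16/3 = 253/12.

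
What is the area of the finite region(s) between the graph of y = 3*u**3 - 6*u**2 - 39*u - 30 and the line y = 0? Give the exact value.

The curve meets the u-axis where 3*u**3 - 6*u**2 - 39*u - 30 = 0, i.e. 3*(u - 5)*(u + 1)*(u + 2) = 0, at u = -2, -1, 5.
On [-2, -1] the curve lies above the axis; ∫[-2,-1] (3*u**3 - 6*u**2 - 39*u - 30) du = 13/4, giving area 13/4.
On [-1, 5] the curve lies below the axis; ∫[-1,5] (3*u**3 - 6*u**2 - 39*u - 30) du = -432, giving area 432.
Total area = 13/4 + 432 = 1741/4.

1741/4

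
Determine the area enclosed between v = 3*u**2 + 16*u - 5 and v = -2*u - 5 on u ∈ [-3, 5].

The difference (3*u**2 + 16*u - 5) - (-2*u - 5) = 3*u**2 + 18*u changes sign at u = 0 inside [-3, 5], so split the integral there.
∫[-3,0] (3*u**2 + 18*u) du = -54; the area of that piece is 54.
∫[0,5] (3*u**2 + 18*u) du = 350.
Total area = 54 + 350 = 404.

404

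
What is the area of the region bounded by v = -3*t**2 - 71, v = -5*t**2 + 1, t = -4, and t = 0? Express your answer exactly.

736/3

On [-4, 0], (-3*t**2 - 71) - (-5*t**2 + 1) = 2*t**2 - 72 is ≤ 0 throughout, so the area is a single integral of |2*t**2 - 72|.
∫[-4,0] (2*t**2 - 72) dt = -736/3; the area of that piece is 736/3.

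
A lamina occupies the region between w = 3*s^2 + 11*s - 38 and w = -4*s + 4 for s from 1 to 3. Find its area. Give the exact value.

The difference (3*s^2 + 11*s - 38) - (-4*s + 4) = 3*s^2 + 15*s - 42 changes sign at s = 2 inside [1, 3], so split the integral there.
∫[1,2] (3*s^2 + 15*s - 42) ds = -25/2; the area of that piece is 25/2.
∫[2,3] (3*s^2 + 15*s - 42) ds = 29/2.
Total area = 25/2 + 29/2 = 27.

27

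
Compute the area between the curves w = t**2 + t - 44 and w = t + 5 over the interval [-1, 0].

146/3

On [-1, 0], (t**2 + t - 44) - (t + 5) = t**2 - 49 is ≤ 0 throughout, so the area is a single integral of |t**2 - 49|.
∫[-1,0] (t**2 - 49) dt = -146/3; the area of that piece is 146/3.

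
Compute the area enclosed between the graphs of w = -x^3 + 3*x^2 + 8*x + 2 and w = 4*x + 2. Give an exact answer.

Set the curves equal: -x^3 + 3*x^2 + 8*x + 2 = 4*x + 2, so -x^3 + 3*x^2 + 4*x = 0, which factors as -x*(x - 4)*(x + 1) = 0. The curves meet at x = -1, 0, 4.
On [-1, 0], w = 4*x + 2 is on top; that piece has area ∫[-1,0] (-(-x^3 + 3*x^2 + 4*x)) dx = 3/4.
On [0, 4], w = -x^3 + 3*x^2 + 8*x + 2 is on top; that piece has area ∫[0,4] (-x^3 + 3*x^2 + 4*x) dx = 32.
Total enclosed area = 3/4 + 32 = 131/4.

131/4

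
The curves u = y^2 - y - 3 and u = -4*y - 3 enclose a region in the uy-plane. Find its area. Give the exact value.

9/2

Both boundary curves give u as a function of y, so integrate with respect to y. Setting them equal: y^2 + 3*y = 0, i.e. y*(y + 3) = 0, so they meet at y = -3, 0.
For y in [-3, 0], u = y^2 - y - 3 is on the left; area = ∫[-3,0] (-(y^2 + 3*y)) dy = 9/2.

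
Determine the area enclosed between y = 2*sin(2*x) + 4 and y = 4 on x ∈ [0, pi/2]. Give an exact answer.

On [0, pi/2], (2*sin(2*x) + 4) - (4) = 2*sin(2*x) is ≥ 0 throughout, so the area is a single integral of |2*sin(2*x)|.
∫[0,pi/2] (2*sin(2*x)) dx = 2.

2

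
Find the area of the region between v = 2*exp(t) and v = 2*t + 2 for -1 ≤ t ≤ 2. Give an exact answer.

On [-1, 2], (2*exp(t)) - (2*t + 2) = -2*t + 2*exp(t) - 2 is ≥ 0 throughout, so the area is a single integral of |-2*t + 2*exp(t) - 2|.
∫[-1,2] (-2*t + 2*exp(t) - 2) dt = -9 - 2*exp(-1) + 2*exp(2).

-9 - 2*exp(-1) + 2*exp(2)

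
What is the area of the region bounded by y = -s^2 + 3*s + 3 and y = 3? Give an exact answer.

9/2

Set the curves equal: -s^2 + 3*s + 3 = 3, so -s^2 + 3*s = 0, which factors as -s*(s - 3) = 0. The curves meet at s = 0, 3.
On [0, 3], y = -s^2 + 3*s + 3 is on top; that piece has area ∫[0,3] (-s^2 + 3*s) ds = 9/2.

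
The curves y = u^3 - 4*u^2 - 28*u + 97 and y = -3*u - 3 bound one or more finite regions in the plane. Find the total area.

Set the curves equal: u^3 - 4*u^2 - 28*u + 97 = -3*u - 3, so u^3 - 4*u^2 - 25*u + 100 = 0, which factors as (u - 5)*(u - 4)*(u + 5) = 0. The curves meet at u = -5, 4, 5.
On [-5, 4], y = u^3 - 4*u^2 - 28*u + 97 is on top; that piece has area ∫[-5,4] (u^3 - 4*u^2 - 25*u + 100) du = 2673/4.
On [4, 5], y = -3*u - 3 is on top; that piece has area ∫[4,5] (-(u^3 - 4*u^2 - 25*u + 100)) du = 19/12.
Total enclosed area = 2673/4 + 19/12 = 4019/6.

4019/6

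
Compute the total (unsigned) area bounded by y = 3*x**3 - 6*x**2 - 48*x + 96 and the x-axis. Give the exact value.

The curve meets the x-axis where 3*x**3 - 6*x**2 - 48*x + 96 = 0, i.e. 3*(x - 4)*(x - 2)*(x + 4) = 0, at x = -4, 2, 4.
On [-4, 2] the curve lies above the axis; ∫[-4,2] (3*x**3 - 6*x**2 - 48*x + 96) dx = 540, giving area 540.
On [2, 4] the curve lies below the axis; ∫[2,4] (3*x**3 - 6*x**2 - 48*x + 96) dx = -28, giving area 28.
Total area = 540 + 28 = 568.

568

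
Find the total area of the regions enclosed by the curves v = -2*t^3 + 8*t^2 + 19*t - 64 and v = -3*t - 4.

863/3

Set the curves equal: -2*t^3 + 8*t^2 + 19*t - 64 = -3*t - 4, so -2*t^3 + 8*t^2 + 22*t - 60 = 0, which factors as -2*(t - 5)*(t - 2)*(t + 3) = 0. The curves meet at t = -3, 2, 5.
On [-3, 2], v = -3*t - 4 is on top; that piece has area ∫[-3,2] (-(-2*t^3 + 8*t^2 + 22*t - 60)) dt = 1375/6.
On [2, 5], v = -2*t^3 + 8*t^2 + 19*t - 64 is on top; that piece has area ∫[2,5] (-2*t^3 + 8*t^2 + 22*t - 60) dt = 117/2.
Total enclosed area = 1375/6 + 117/2 = 863/3.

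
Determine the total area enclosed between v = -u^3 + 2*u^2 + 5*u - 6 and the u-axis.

253/12

The curve meets the u-axis where -u^3 + 2*u^2 + 5*u - 6 = 0, i.e. -(u - 3)*(u - 1)*(u + 2) = 0, at u = -2, 1, 3.
On [-2, 1] the curve lies below the axis; ∫[-2,1] (-u^3 + 2*u^2 + 5*u - 6) du = -63/4, giving area 63/4.
On [1, 3] the curve lies above the axis; ∫[1,3] (-u^3 + 2*u^2 + 5*u - 6) du = 16/3, giving area 16/3.
Total area = 63/4 + 16/3 = 253/12.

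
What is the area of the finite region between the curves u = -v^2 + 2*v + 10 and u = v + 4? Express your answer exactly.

125/6

Both boundary curves give u as a function of v, so integrate with respect to v. Setting them equal: -v^2 + v + 6 = 0, i.e. -(v - 3)*(v + 2) = 0, so they meet at v = -2, 3.
For v in [-2, 3], u = -v^2 + 2*v + 10 is on the right; area = ∫[-2,3] (-v^2 + v + 6) dv = 125/6.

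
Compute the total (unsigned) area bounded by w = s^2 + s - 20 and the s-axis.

243/2

The curve meets the s-axis where s^2 + s - 20 = 0, i.e. (s - 4)*(s + 5) = 0, at s = -5, 4.
On [-5, 4] the curve lies below the axis; ∫[-5,4] (s^2 + s - 20) ds = -243/2, giving area 243/2.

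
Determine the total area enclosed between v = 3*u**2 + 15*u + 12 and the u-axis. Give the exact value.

27/2

The curve meets the u-axis where 3*u**2 + 15*u + 12 = 0, i.e. 3*(u + 1)*(u + 4) = 0, at u = -4, -1.
On [-4, -1] the curve lies below the axis; ∫[-4,-1] (3*u**2 + 15*u + 12) du = -27/2, giving area 27/2.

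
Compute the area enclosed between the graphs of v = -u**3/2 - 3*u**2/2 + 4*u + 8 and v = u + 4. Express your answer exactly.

Set the curves equal: -u**3/2 - 3*u**2/2 + 4*u + 8 = u + 4, so -u**3/2 - 3*u**2/2 + 3*u + 4 = 0, which factors as -(u - 2)*(u + 1)*(u + 4)/2 = 0. The curves meet at u = -4, -1, 2.
On [-4, -1], v = u + 4 is on top; that piece has area ∫[-4,-1] (-(-u**3/2 - 3*u**2/2 + 3*u + 4)) du = 81/8.
On [-1, 2], v = -u**3/2 - 3*u**2/2 + 4*u + 8 is on top; that piece has area ∫[-1,2] (-u**3/2 - 3*u**2/2 + 3*u + 4) du = 81/8.
Total enclosed area = 81/8 + 81/8 = 81/4.

81/4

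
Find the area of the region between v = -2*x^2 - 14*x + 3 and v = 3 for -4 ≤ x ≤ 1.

77

The difference (-2*x^2 - 14*x + 3) - (3) = -2*x^2 - 14*x changes sign at x = 0 inside [-4, 1], so split the integral there.
∫[-4,0] (-2*x^2 - 14*x) dx = 208/3.
∫[0,1] (-2*x^2 - 14*x) dx = -23/3; the area of that piece is 23/3.
Total area = 208/3 + 23/3 = 77.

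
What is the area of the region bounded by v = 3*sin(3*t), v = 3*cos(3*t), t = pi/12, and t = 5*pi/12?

On [pi/12, 5*pi/12], (3*sin(3*t)) - (3*cos(3*t)) = 3*sin(3*t) - 3*cos(3*t) is ≥ 0 throughout, so the area is a single integral of |3*sin(3*t) - 3*cos(3*t)|.
∫[pi/12,5*pi/12] (3*sin(3*t) - 3*cos(3*t)) dt = 2*sqrt(2).

2*sqrt(2)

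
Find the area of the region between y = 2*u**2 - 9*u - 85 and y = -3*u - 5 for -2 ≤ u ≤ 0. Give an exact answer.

On [-2, 0], (2*u**2 - 9*u - 85) - (-3*u - 5) = 2*u**2 - 6*u - 80 is ≤ 0 throughout, so the area is a single integral of |2*u**2 - 6*u - 80|.
∫[-2,0] (2*u**2 - 6*u - 80) du = -428/3; the area of that piece is 428/3.

428/3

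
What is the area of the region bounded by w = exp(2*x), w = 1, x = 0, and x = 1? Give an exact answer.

-3/2 + exp(2)/2

On [0, 1], (exp(2*x)) - (1) = exp(2*x) - 1 is ≥ 0 throughout, so the area is a single integral of |exp(2*x) - 1|.
∫[0,1] (exp(2*x) - 1) dx = -3/2 + exp(2)/2.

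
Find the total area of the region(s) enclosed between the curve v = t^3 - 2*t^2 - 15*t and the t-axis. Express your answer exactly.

863/6

The curve meets the t-axis where t^3 - 2*t^2 - 15*t = 0, i.e. t*(t - 5)*(t + 3) = 0, at t = -3, 0, 5.
On [-3, 0] the curve lies above the axis; ∫[-3,0] (t^3 - 2*t^2 - 15*t) dt = 117/4, giving area 117/4.
On [0, 5] the curve lies below the axis; ∫[0,5] (t^3 - 2*t^2 - 15*t) dt = -1375/12, giving area 1375/12.
Total area = 117/4 + 1375/12 = 863/6.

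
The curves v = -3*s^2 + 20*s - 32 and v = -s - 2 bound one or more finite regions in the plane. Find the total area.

Set the curves equal: -3*s^2 + 20*s - 32 = -s - 2, so -3*s^2 + 21*s - 30 = 0, which factors as -3*(s - 5)*(s - 2) = 0. The curves meet at s = 2, 5.
On [2, 5], v = -3*s^2 + 20*s - 32 is on top; that piece has area ∫[2,5] (-3*s^2 + 21*s - 30) ds = 27/2.

27/2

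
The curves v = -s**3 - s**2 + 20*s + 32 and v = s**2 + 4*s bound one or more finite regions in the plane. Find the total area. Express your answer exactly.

568/3

Set the curves equal: -s**3 - s**2 + 20*s + 32 = s**2 + 4*s, so -s**3 - 2*s**2 + 16*s + 32 = 0, which factors as -(s - 4)*(s + 2)*(s + 4) = 0. The curves meet at s = -4, -2, 4.
On [-4, -2], v = s**2 + 4*s is on top; that piece has area ∫[-4,-2] (-(-s**3 - 2*s**2 + 16*s + 32)) ds = 28/3.
On [-2, 4], v = -s**3 - s**2 + 20*s + 32 is on top; that piece has area ∫[-2,4] (-s**3 - 2*s**2 + 16*s + 32) ds = 180.
Total enclosed area = 28/3 + 180 = 568/3.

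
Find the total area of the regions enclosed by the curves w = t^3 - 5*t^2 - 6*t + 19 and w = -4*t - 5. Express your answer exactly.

443/6

Set the curves equal: t^3 - 5*t^2 - 6*t + 19 = -4*t - 5, so t^3 - 5*t^2 - 2*t + 24 = 0, which factors as (t - 4)*(t - 3)*(t + 2) = 0. The curves meet at t = -2, 3, 4.
On [-2, 3], w = t^3 - 5*t^2 - 6*t + 19 is on top; that piece has area ∫[-2,3] (t^3 - 5*t^2 - 2*t + 24) dt = 875/12.
On [3, 4], w = -4*t - 5 is on top; that piece has area ∫[3,4] (-(t^3 - 5*t^2 - 2*t + 24)) dt = 11/12.
Total enclosed area = 875/12 + 11/12 = 443/6.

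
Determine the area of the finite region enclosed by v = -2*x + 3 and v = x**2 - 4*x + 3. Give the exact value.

4/3

Set the curves equal: -2*x + 3 = x**2 - 4*x + 3, so -x**2 + 2*x = 0, which factors as -x*(x - 2) = 0. The curves meet at x = 0, 2.
On [0, 2], v = -2*x + 3 is on top; that piece has area ∫[0,2] (-x**2 + 2*x) dx = 4/3.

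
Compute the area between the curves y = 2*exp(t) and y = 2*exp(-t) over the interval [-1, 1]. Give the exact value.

The difference (2*exp(t)) - (2*exp(-t)) = 2*exp(t) - 2*exp(-t) changes sign at t = 0 inside [-1, 1], so split the integral there.
∫[-1,0] (2*exp(t) - 2*exp(-t)) dt = -2*exp(1) - 2*exp(-1) + 4; the area of that piece is -4 + 2*exp(-1) + 2*exp(1).
∫[0,1] (2*exp(t) - 2*exp(-t)) dt = -4 + 2*exp(-1) + 2*exp(1).
Total area = (-4 + 2*exp(-1) + 2*exp(1)) + (-4 + 2*exp(-1) + 2*exp(1)) = -8 + 4*exp(-1) + 4*exp(1).

-8 + 4*exp(-1) + 4*exp(1)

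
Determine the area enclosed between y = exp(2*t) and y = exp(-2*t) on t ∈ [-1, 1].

The difference (exp(2*t)) - (exp(-2*t)) = exp(2*t) - exp(-2*t) changes sign at t = 0 inside [-1, 1], so split the integral there.
∫[-1,0] (exp(2*t) - exp(-2*t)) dt = -exp(2)/2 - exp(-2)/2 + 1; the area of that piece is -1 + exp(-2)/2 + exp(2)/2.
∫[0,1] (exp(2*t) - exp(-2*t)) dt = -1 + exp(-2)/2 + exp(2)/2.
Total area = (-1 + exp(-2)/2 + exp(2)/2) + (-1 + exp(-2)/2 + exp(2)/2) = -2 + exp(-2) + exp(2).

-2 + exp(-2) + exp(2)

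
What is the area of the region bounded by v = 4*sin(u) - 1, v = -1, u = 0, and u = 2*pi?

The difference (4*sin(u) - 1) - (-1) = 4*sin(u) changes sign at u = pi inside [0, 2*pi], so split the integral there.
∫[0,pi] (4*sin(u)) du = 8.
∫[pi,2*pi] (4*sin(u)) du = -8; the area of that piece is 8.
Total area = 8 + 8 = 16.

16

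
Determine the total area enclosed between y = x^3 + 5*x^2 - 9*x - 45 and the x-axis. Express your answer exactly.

The curve meets the x-axis where x^3 + 5*x^2 - 9*x - 45 = 0, i.e. (x - 3)*(x + 3)*(x + 5) = 0, at x = -5, -3, 3.
On [-5, -3] the curve lies above the axis; ∫[-5,-3] (x^3 + 5*x^2 - 9*x - 45) dx = 28/3, giving area 28/3.
On [-3, 3] the curve lies below the axis; ∫[-3,3] (x^3 + 5*x^2 - 9*x - 45) dx = -180, giving area 180.
Total area = 28/3 + 180 = 568/3.

568/3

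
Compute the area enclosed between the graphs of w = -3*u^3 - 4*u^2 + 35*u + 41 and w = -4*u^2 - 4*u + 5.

1221/4

Set the curves equal: -3*u^3 - 4*u^2 + 35*u + 41 = -4*u^2 - 4*u + 5, so -3*u^3 + 39*u + 36 = 0, which factors as -3*(u - 4)*(u + 1)*(u + 3) = 0. The curves meet at u = -3, -1, 4.
On [-3, -1], w = -4*u^2 - 4*u + 5 is on top; that piece has area ∫[-3,-1] (-(-3*u^3 + 39*u + 36)) du = 24.
On [-1, 4], w = -3*u^3 - 4*u^2 + 35*u + 41 is on top; that piece has area ∫[-1,4] (-3*u^3 + 39*u + 36) du = 1125/4.
Total enclosed area = 24 + 1125/4 = 1221/4.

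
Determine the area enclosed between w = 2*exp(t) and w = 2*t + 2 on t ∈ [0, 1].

On [0, 1], (2*exp(t)) - (2*t + 2) = -2*t + 2*exp(t) - 2 is ≥ 0 throughout, so the area is a single integral of |-2*t + 2*exp(t) - 2|.
∫[0,1] (-2*t + 2*exp(t) - 2) dt = -5 + 2*exp(1).

-5 + 2*exp(1)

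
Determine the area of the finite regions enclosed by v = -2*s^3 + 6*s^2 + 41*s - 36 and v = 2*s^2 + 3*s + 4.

Set the curves equal: -2*s^3 + 6*s^2 + 41*s - 36 = 2*s^2 + 3*s + 4, so -2*s^3 + 4*s^2 + 38*s - 40 = 0, which factors as -2*(s - 5)*(s - 1)*(s + 4) = 0. The curves meet at s = -4, 1, 5.
On [-4, 1], v = 2*s^2 + 3*s + 4 is on top; that piece has area ∫[-4,1] (-(-2*s^3 + 4*s^2 + 38*s - 40)) ds = 1625/6.
On [1, 5], v = -2*s^3 + 6*s^2 + 41*s - 36 is on top; that piece has area ∫[1,5] (-2*s^3 + 4*s^2 + 38*s - 40) ds = 448/3.
Total enclosed area = 1625/6 + 448/3 = 2521/6.

2521/6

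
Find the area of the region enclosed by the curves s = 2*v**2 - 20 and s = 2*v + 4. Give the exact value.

343/3

Both boundary curves give s as a function of v, so integrate with respect to v. Setting them equal: 2*v**2 - 2*v - 24 = 0, i.e. 2*(v - 4)*(v + 3) = 0, so they meet at v = -3, 4.
For v in [-3, 4], s = 2*v**2 - 20 is on the left; area = ∫[-3,4] (-(2*v**2 - 2*v - 24)) dv = 343/3.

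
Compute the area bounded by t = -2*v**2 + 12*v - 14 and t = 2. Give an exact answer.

Both boundary curves give t as a function of v, so integrate with respect to v. Setting them equal: -2*v**2 + 12*v - 16 = 0, i.e. -2*(v - 4)*(v - 2) = 0, so they meet at v = 2, 4.
For v in [2, 4], t = -2*v**2 + 12*v - 14 is on the right; area = ∫[2,4] (-2*v**2 + 12*v - 16) dv = 8/3.

8/3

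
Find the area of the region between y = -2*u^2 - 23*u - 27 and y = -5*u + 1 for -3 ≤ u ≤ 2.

127

The difference (-2*u^2 - 23*u - 27) - (-5*u + 1) = -2*u^2 - 18*u - 28 changes sign at u = -2 inside [-3, 2], so split the integral there.
∫[-3,-2] (-2*u^2 - 18*u - 28) du = 13/3.
∫[-2,2] (-2*u^2 - 18*u - 28) du = -368/3; the area of that piece is 368/3.
Total area = 13/3 + 368/3 = 127.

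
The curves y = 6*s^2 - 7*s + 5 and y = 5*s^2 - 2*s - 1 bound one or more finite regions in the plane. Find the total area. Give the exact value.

Set the curves equal: 6*s^2 - 7*s + 5 = 5*s^2 - 2*s - 1, so s^2 - 5*s + 6 = 0, which factors as (s - 3)*(s - 2) = 0. The curves meet at s = 2, 3.
On [2, 3], y = 5*s^2 - 2*s - 1 is on top; that piece has area ∫[2,3] (-(s^2 - 5*s + 6)) ds = 1/6.

1/6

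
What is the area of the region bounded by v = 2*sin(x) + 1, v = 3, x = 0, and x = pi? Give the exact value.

-4 + 2*pi

On [0, pi], (2*sin(x) + 1) - (3) = 2*sin(x) - 2 is ≤ 0 throughout, so the area is a single integral of |2*sin(x) - 2|.
∫[0,pi] (2*sin(x) - 2) dx = 4 - 2*pi; the area of that piece is -4 + 2*pi.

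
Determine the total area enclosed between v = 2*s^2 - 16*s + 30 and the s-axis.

The curve meets the s-axis where 2*s^2 - 16*s + 30 = 0, i.e. 2*(s - 5)*(s - 3) = 0, at s = 3, 5.
On [3, 5] the curve lies below the axis; ∫[3,5] (2*s^2 - 16*s + 30) ds = -8/3, giving area 8/3.

8/3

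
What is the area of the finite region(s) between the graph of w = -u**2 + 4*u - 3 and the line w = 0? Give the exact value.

4/3

The curve meets the u-axis where -u**2 + 4*u - 3 = 0, i.e. -(u - 3)*(u - 1) = 0, at u = 1, 3.
On [1, 3] the curve lies above the axis; ∫[1,3] (-u**2 + 4*u - 3) du = 4/3, giving area 4/3.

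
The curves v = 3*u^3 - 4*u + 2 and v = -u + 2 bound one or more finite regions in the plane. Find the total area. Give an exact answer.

3/2

Set the curves equal: 3*u^3 - 4*u + 2 = -u + 2, so 3*u^3 - 3*u = 0, which factors as 3*u*(u - 1)*(u + 1) = 0. The curves meet at u = -1, 0, 1.
On [-1, 0], v = 3*u^3 - 4*u + 2 is on top; that piece has area ∫[-1,0] (3*u^3 - 3*u) du = 3/4.
On [0, 1], v = -u + 2 is on top; that piece has area ∫[0,1] (-(3*u^3 - 3*u)) du = 3/4.
Total enclosed area = 3/4 + 3/4 = 3/2.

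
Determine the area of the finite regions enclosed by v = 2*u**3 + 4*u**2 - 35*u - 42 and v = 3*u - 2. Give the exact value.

2521/6

Set the curves equal: 2*u**3 + 4*u**2 - 35*u - 42 = 3*u - 2, so 2*u**3 + 4*u**2 - 38*u - 40 = 0, which factors as 2*(u - 4)*(u + 1)*(u + 5) = 0. The curves meet at u = -5, -1, 4.
On [-5, -1], v = 2*u**3 + 4*u**2 - 35*u - 42 is on top; that piece has area ∫[-5,-1] (2*u**3 + 4*u**2 - 38*u - 40) du = 448/3.
On [-1, 4], v = 3*u - 2 is on top; that piece has area ∫[-1,4] (-(2*u**3 + 4*u**2 - 38*u - 40)) du = 1625/6.
Total enclosed area = 448/3 + 1625/6 = 2521/6.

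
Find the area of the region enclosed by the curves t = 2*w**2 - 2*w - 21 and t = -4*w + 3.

343/3

Both boundary curves give t as a function of w, so integrate with respect to w. Setting them equal: 2*w**2 + 2*w - 24 = 0, i.e. 2*(w - 3)*(w + 4) = 0, so they meet at w = -4, 3.
For w in [-4, 3], t = 2*w**2 - 2*w - 21 is on the left; area = ∫[-4,3] (-(2*w**2 + 2*w - 24)) dw = 343/3.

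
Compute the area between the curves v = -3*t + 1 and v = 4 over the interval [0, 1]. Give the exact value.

9/2

On [0, 1], (-3*t + 1) - (4) = -3*t - 3 is ≤ 0 throughout, so the area is a single integral of |-3*t - 3|.
∫[0,1] (-3*t - 3) dt = -9/2; the area of that piece is 9/2.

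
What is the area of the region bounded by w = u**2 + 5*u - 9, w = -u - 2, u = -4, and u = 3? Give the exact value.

The difference (u**2 + 5*u - 9) - (-u - 2) = u**2 + 6*u - 7 changes sign at u = 1 inside [-4, 3], so split the integral there.
∫[-4,1] (u**2 + 6*u - 7) du = -175/3; the area of that piece is 175/3.
∫[1,3] (u**2 + 6*u - 7) du = 56/3.
Total area = 175/3 + 56/3 = 77.

77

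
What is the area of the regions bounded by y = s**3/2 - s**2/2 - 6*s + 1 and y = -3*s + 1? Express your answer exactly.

253/24

Set the curves equal: s**3/2 - s**2/2 - 6*s + 1 = -3*s + 1, so s**3/2 - s**2/2 - 3*s = 0, which factors as s*(s - 3)*(s + 2)/2 = 0. The curves meet at s = -2, 0, 3.
On [-2, 0], y = s**3/2 - s**2/2 - 6*s + 1 is on top; that piece has area ∫[-2,0] (s**3/2 - s**2/2 - 3*s) ds = 8/3.
On [0, 3], y = -3*s + 1 is on top; that piece has area ∫[0,3] (-(s**3/2 - s**2/2 - 3*s)) ds = 63/8.
Total enclosed area = 8/3 + 63/8 = 253/24.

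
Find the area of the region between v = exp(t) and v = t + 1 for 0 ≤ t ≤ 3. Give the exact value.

-17/2 + exp(3)

On [0, 3], (exp(t)) - (t + 1) = -t + exp(t) - 1 is ≥ 0 throughout, so the area is a single integral of |-t + exp(t) - 1|.
∫[0,3] (-t + exp(t) - 1) dt = -17/2 + exp(3).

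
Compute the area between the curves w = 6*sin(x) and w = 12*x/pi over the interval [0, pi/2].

On [0, pi/2], (6*sin(x)) - (12*x/pi) = -12*x/pi + 6*sin(x) is ≥ 0 throughout, so the area is a single integral of |-12*x/pi + 6*sin(x)|.
∫[0,pi/2] (-12*x/pi + 6*sin(x)) dx = 6 - 3*pi/2.

6 - 3*pi/2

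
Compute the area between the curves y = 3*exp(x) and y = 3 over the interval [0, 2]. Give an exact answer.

-9 + 3*exp(2)

On [0, 2], (3*exp(x)) - (3) = 3*exp(x) - 3 is ≥ 0 throughout, so the area is a single integral of |3*exp(x) - 3|.
∫[0,2] (3*exp(x) - 3) dx = -9 + 3*exp(2).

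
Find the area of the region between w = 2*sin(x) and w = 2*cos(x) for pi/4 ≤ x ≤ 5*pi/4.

4*sqrt(2)

On [pi/4, 5*pi/4], (2*sin(x)) - (2*cos(x)) = 2*sin(x) - 2*cos(x) is ≥ 0 throughout, so the area is a single integral of |2*sin(x) - 2*cos(x)|.
∫[pi/4,5*pi/4] (2*sin(x) - 2*cos(x)) dx = 4*sqrt(2).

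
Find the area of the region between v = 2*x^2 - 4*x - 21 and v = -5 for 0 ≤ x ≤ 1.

On [0, 1], (2*x^2 - 4*x - 21) - (-5) = 2*x^2 - 4*x - 16 is ≤ 0 throughout, so the area is a single integral of |2*x^2 - 4*x - 16|.
∫[0,1] (2*x^2 - 4*x - 16) dx = -52/3; the area of that piece is 52/3.

52/3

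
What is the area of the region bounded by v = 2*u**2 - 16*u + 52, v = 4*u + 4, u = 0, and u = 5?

76

The difference (2*u**2 - 16*u + 52) - (4*u + 4) = 2*u**2 - 20*u + 48 changes sign at u = 4 inside [0, 5], so split the integral there.
∫[0,4] (2*u**2 - 20*u + 48) du = 224/3.
∫[4,5] (2*u**2 - 20*u + 48) du = -4/3; the area of that piece is 4/3.
Total area = 224/3 + 4/3 = 76.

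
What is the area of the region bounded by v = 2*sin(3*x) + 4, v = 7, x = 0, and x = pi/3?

On [0, pi/3], (2*sin(3*x) + 4) - (7) = 2*sin(3*x) - 3 is ≤ 0 throughout, so the area is a single integral of |2*sin(3*x) - 3|.
∫[0,pi/3] (2*sin(3*x) - 3) dx = 4/3 - pi; the area of that piece is -4/3 + pi.

-4/3 + pi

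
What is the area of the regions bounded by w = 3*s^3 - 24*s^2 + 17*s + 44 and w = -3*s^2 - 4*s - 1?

Set the curves equal: 3*s^3 - 24*s^2 + 17*s + 44 = -3*s^2 - 4*s - 1, so 3*s^3 - 21*s^2 + 21*s + 45 = 0, which factors as 3*(s - 5)*(s - 3)*(s + 1) = 0. The curves meet at s = -1, 3, 5.
On [-1, 3], w = 3*s^3 - 24*s^2 + 17*s + 44 is on top; that piece has area ∫[-1,3] (3*s^3 - 21*s^2 + 21*s + 45) ds = 128.
On [3, 5], w = -3*s^2 - 4*s - 1 is on top; that piece has area ∫[3,5] (-(3*s^3 - 21*s^2 + 21*s + 45)) ds = 20.
Total enclosed area = 128 + 20 = 148.

148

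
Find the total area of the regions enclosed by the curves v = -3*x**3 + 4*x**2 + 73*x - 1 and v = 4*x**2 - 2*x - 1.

1875/2

Set the curves equal: -3*x**3 + 4*x**2 + 73*x - 1 = 4*x**2 - 2*x - 1, so -3*x**3 + 75*x = 0, which factors as -3*x*(x - 5)*(x + 5) = 0. The curves meet at x = -5, 0, 5.
On [-5, 0], v = 4*x**2 - 2*x - 1 is on top; that piece has area ∫[-5,0] (-(-3*x**3 + 75*x)) dx = 1875/4.
On [0, 5], v = -3*x**3 + 4*x**2 + 73*x - 1 is on top; that piece has area ∫[0,5] (-3*x**3 + 75*x) dx = 1875/4.
Total enclosed area = 1875/4 + 1875/4 = 1875/2.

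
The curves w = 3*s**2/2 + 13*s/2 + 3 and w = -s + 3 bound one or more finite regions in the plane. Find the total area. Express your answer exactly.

Set the curves equal: 3*s**2/2 + 13*s/2 + 3 = -s + 3, so 3*s**2/2 + 15*s/2 = 0, which factors as 3*s*(s + 5)/2 = 0. The curves meet at s = -5, 0.
On [-5, 0], w = -s + 3 is on top; that piece has area ∫[-5,0] (-(3*s**2/2 + 15*s/2)) ds = 125/4.

125/4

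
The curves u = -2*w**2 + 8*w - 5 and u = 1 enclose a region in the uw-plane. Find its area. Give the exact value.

8/3

Both boundary curves give u as a function of w, so integrate with respect to w. Setting them equal: -2*w**2 + 8*w - 6 = 0, i.e. -2*(w - 3)*(w - 1) = 0, so they meet at w = 1, 3.
For w in [1, 3], u = -2*w**2 + 8*w - 5 is on the right; area = ∫[1,3] (-2*w**2 + 8*w - 6) dw = 8/3.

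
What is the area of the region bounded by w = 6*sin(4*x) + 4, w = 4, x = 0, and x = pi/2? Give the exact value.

6

The difference (6*sin(4*x) + 4) - (4) = 6*sin(4*x) changes sign at x = pi/4 inside [0, pi/2], so split the integral there.
∫[0,pi/4] (6*sin(4*x)) dx = 3.
∫[pi/4,pi/2] (6*sin(4*x)) dx = -3; the area of that piece is 3.
Total area = 3 + 3 = 6.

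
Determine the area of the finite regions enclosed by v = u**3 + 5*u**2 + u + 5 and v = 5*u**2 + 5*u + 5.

Set the curves equal: u**3 + 5*u**2 + u + 5 = 5*u**2 + 5*u + 5, so u**3 - 4*u = 0, which factors as u*(u - 2)*(u + 2) = 0. The curves meet at u = -2, 0, 2.
On [-2, 0], v = u**3 + 5*u**2 + u + 5 is on top; that piece has area ∫[-2,0] (u**3 - 4*u) du = 4.
On [0, 2], v = 5*u**2 + 5*u + 5 is on top; that piece has area ∫[0,2] (-(u**3 - 4*u)) du = 4.
Total enclosed area = 4 + 4 = 8.

8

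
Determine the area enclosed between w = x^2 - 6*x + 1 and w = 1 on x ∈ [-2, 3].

The difference (x^2 - 6*x + 1) - (1) = x^2 - 6*x changes sign at x = 0 inside [-2, 3], so split the integral there.
∫[-2,0] (x^2 - 6*x) dx = 44/3.
∫[0,3] (x^2 - 6*x) dx = -18; the area of that piece is 18.
Total area = 44/3 + 18 = 98/3.

98/3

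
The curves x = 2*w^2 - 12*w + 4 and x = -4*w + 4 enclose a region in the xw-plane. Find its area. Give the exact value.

Both boundary curves give x as a function of w, so integrate with respect to w. Setting them equal: 2*w^2 - 8*w = 0, i.e. 2*w*(w - 4) = 0, so they meet at w = 0, 4.
For w in [0, 4], x = 2*w^2 - 12*w + 4 is on the left; area = ∫[0,4] (-(2*w^2 - 8*w)) dw = 64/3.

64/3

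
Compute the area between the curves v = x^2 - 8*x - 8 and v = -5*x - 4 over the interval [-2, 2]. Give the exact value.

The difference (x^2 - 8*x - 8) - (-5*x - 4) = x^2 - 3*x - 4 changes sign at x = -1 inside [-2, 2], so split the integral there.
∫[-2,-1] (x^2 - 3*x - 4) dx = 17/6.
∫[-1,2] (x^2 - 3*x - 4) dx = -27/2; the area of that piece is 27/2.
Total area = 17/6 + 27/2 = 49/3.

49/3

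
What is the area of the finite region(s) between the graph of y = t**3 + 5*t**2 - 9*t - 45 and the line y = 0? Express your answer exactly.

568/3

The curve meets the t-axis where t**3 + 5*t**2 - 9*t - 45 = 0, i.e. (t - 3)*(t + 3)*(t + 5) = 0, at t = -5, -3, 3.
On [-5, -3] the curve lies above the axis; ∫[-5,-3] (t**3 + 5*t**2 - 9*t - 45) dt = 28/3, giving area 28/3.
On [-3, 3] the curve lies below the axis; ∫[-3,3] (t**3 + 5*t**2 - 9*t - 45) dt = -180, giving area 180.
Total area = 28/3 + 180 = 568/3.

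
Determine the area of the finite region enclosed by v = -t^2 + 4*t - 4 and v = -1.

Set the curves equal: -t^2 + 4*t - 4 = -1, so -t^2 + 4*t - 3 = 0, which factors as -(t - 3)*(t - 1) = 0. The curves meet at t = 1, 3.
On [1, 3], v = -t^2 + 4*t - 4 is on top; that piece has area ∫[1,3] (-t^2 + 4*t - 3) dt = 4/3.

4/3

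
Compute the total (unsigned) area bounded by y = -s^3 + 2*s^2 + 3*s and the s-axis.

The curve meets the s-axis where -s^3 + 2*s^2 + 3*s = 0, i.e. -s*(s - 3)*(s + 1) = 0, at s = -1, 0, 3.
On [-1, 0] the curve lies below the axis; ∫[-1,0] (-s^3 + 2*s^2 + 3*s) ds = -7/12, giving area 7/12.
On [0, 3] the curve lies above the axis; ∫[0,3] (-s^3 + 2*s^2 + 3*s) ds = 45/4, giving area 45/4.
Total area = 7/12 + 45/4 = 71/6.

71/6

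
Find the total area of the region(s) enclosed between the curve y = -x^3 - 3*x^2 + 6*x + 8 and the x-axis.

The curve meets the x-axis where -x^3 - 3*x^2 + 6*x + 8 = 0, i.e. -(x - 2)*(x + 1)*(x + 4) = 0, at x = -4, -1, 2.
On [-4, -1] the curve lies below the axis; ∫[-4,-1] (-x^3 - 3*x^2 + 6*x + 8) dx = -81/4, giving area 81/4.
On [-1, 2] the curve lies above the axis; ∫[-1,2] (-x^3 - 3*x^2 + 6*x + 8) dx = 81/4, giving area 81/4.
Total area = 81/4 + 81/4 = 81/2.

81/2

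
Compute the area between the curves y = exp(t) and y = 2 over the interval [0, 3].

-9 + 4*log(2) + exp(3)

The difference (exp(t)) - (2) = exp(t) - 2 changes sign at t = log(2) inside [0, 3], so split the integral there.
∫[0,log(2)] (exp(t) - 2) dt = 1 - log(4); the area of that piece is -1 + log(4).
∫[log(2),3] (exp(t) - 2) dt = -8 + 2*log(2) + exp(3).
Total area = (-1 + log(4)) + (-8 + 2*log(2) + exp(3)) = -9 + 4*log(2) + exp(3).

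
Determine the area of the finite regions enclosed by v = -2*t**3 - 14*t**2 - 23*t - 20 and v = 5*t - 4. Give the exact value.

Set the curves equal: -2*t**3 - 14*t**2 - 23*t - 20 = 5*t - 4, so -2*t**3 - 14*t**2 - 28*t - 16 = 0, which factors as -2*(t + 1)*(t + 2)*(t + 4) = 0. The curves meet at t = -4, -2, -1.
On [-4, -2], v = 5*t - 4 is on top; that piece has area ∫[-4,-2] (-(-2*t**3 - 14*t**2 - 28*t - 16)) dt = 16/3.
On [-2, -1], v = -2*t**3 - 14*t**2 - 23*t - 20 is on top; that piece has area ∫[-2,-1] (-2*t**3 - 14*t**2 - 28*t - 16) dt = 5/6.
Total enclosed area = 16/3 + 5/6 = 37/6.

37/6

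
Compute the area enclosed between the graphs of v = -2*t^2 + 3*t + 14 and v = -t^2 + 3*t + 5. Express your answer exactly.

36

Set the curves equal: -2*t^2 + 3*t + 14 = -t^2 + 3*t + 5, so -t^2 + 9 = 0, which factors as -(t - 3)*(t + 3) = 0. The curves meet at t = -3, 3.
On [-3, 3], v = -2*t^2 + 3*t + 14 is on top; that piece has area ∫[-3,3] (-t^2 + 9) dt = 36.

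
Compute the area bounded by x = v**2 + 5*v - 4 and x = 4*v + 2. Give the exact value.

125/6

Both boundary curves give x as a function of v, so integrate with respect to v. Setting them equal: v**2 + v - 6 = 0, i.e. (v - 2)*(v + 3) = 0, so they meet at v = -3, 2.
For v in [-3, 2], x = v**2 + 5*v - 4 is on the left; area = ∫[-3,2] (-(v**2 + v - 6)) dv = 125/6.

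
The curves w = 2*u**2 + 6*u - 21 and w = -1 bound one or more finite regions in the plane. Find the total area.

343/3

Set the curves equal: 2*u**2 + 6*u - 21 = -1, so 2*u**2 + 6*u - 20 = 0, which factors as 2*(u - 2)*(u + 5) = 0. The curves meet at u = -5, 2.
On [-5, 2], w = -1 is on top; that piece has area ∫[-5,2] (-(2*u**2 + 6*u - 20)) du = 343/3.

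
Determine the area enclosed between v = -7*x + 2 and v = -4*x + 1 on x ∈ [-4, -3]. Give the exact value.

23/2

On [-4, -3], (-7*x + 2) - (-4*x + 1) = -3*x + 1 is ≥ 0 throughout, so the area is a single integral of |-3*x + 1|.
∫[-4,-3] (-3*x + 1) dx = 23/2.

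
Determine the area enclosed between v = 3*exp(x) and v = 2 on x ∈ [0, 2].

On [0, 2], (3*exp(x)) - (2) = 3*exp(x) - 2 is ≥ 0 throughout, so the area is a single integral of |3*exp(x) - 2|.
∫[0,2] (3*exp(x) - 2) dx = -7 + 3*exp(2).

-7 + 3*exp(2)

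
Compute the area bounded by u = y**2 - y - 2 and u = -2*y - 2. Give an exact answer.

1/6

Both boundary curves give u as a function of y, so integrate with respect to y. Setting them equal: y**2 + y = 0, i.e. y*(y + 1) = 0, so they meet at y = -1, 0.
For y in [-1, 0], u = y**2 - y - 2 is on the left; area = ∫[-1,0] (-(y**2 + y)) dy = 1/6.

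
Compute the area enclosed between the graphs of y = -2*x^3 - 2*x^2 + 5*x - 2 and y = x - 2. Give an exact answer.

37/6

Set the curves equal: -2*x^3 - 2*x^2 + 5*x - 2 = x - 2, so -2*x^3 - 2*x^2 + 4*x = 0, which factors as -2*x*(x - 1)*(x + 2) = 0. The curves meet at x = -2, 0, 1.
On [-2, 0], y = x - 2 is on top; that piece has area ∫[-2,0] (-(-2*x^3 - 2*x^2 + 4*x)) dx = 16/3.
On [0, 1], y = -2*x^3 - 2*x^2 + 5*x - 2 is on top; that piece has area ∫[0,1] (-2*x^3 - 2*x^2 + 4*x) dx = 5/6.
Total enclosed area = 16/3 + 5/6 = 37/6.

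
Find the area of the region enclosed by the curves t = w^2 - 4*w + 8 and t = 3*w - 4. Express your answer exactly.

1/6

Both boundary curves give t as a function of w, so integrate with respect to w. Setting them equal: w^2 - 7*w + 12 = 0, i.e. (w - 4)*(w - 3) = 0, so they meet at w = 3, 4.
For w in [3, 4], t = w^2 - 4*w + 8 is on the left; area = ∫[3,4] (-(w^2 - 7*w + 12)) dw = 1/6.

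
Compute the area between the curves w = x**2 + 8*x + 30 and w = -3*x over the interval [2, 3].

383/6

On [2, 3], (x**2 + 8*x + 30) - (-3*x) = x**2 + 11*x + 30 is ≥ 0 throughout, so the area is a single integral of |x**2 + 11*x + 30|.
∫[2,3] (x**2 + 11*x + 30) dx = 383/6.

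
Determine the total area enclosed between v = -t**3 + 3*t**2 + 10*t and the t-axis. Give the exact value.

The curve meets the t-axis where -t**3 + 3*t**2 + 10*t = 0, i.e. -t*(t - 5)*(t + 2) = 0, at t = -2, 0, 5.
On [-2, 0] the curve lies below the axis; ∫[-2,0] (-t**3 + 3*t**2 + 10*t) dt = -8, giving area 8.
On [0, 5] the curve lies above the axis; ∫[0,5] (-t**3 + 3*t**2 + 10*t) dt = 375/4, giving area 375/4.
Total area = 8 + 375/4 = 407/4.

407/4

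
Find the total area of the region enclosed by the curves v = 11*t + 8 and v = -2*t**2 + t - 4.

1/3

Set the curves equal: 11*t + 8 = -2*t**2 + t - 4, so 2*t**2 + 10*t + 12 = 0, which factors as 2*(t + 2)*(t + 3) = 0. The curves meet at t = -3, -2.
On [-3, -2], v = -2*t**2 + t - 4 is on top; that piece has area ∫[-3,-2] (-(2*t**2 + 10*t + 12)) dt = 1/3.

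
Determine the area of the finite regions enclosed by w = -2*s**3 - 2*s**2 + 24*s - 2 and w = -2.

937/6

Set the curves equal: -2*s**3 - 2*s**2 + 24*s - 2 = -2, so -2*s**3 - 2*s**2 + 24*s = 0, which factors as -2*s*(s - 3)*(s + 4) = 0. The curves meet at s = -4, 0, 3.
On [-4, 0], w = -2 is on top; that piece has area ∫[-4,0] (-(-2*s**3 - 2*s**2 + 24*s)) ds = 320/3.
On [0, 3], w = -2*s**3 - 2*s**2 + 24*s - 2 is on top; that piece has area ∫[0,3] (-2*s**3 - 2*s**2 + 24*s) ds = 99/2.
Total enclosed area = 320/3 + 99/2 = 937/6.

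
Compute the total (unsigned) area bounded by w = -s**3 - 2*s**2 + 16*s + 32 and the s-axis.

The curve meets the s-axis where -s**3 - 2*s**2 + 16*s + 32 = 0, i.e. -(s - 4)*(s + 2)*(s + 4) = 0, at s = -4, -2, 4.
On [-4, -2] the curve lies below the axis; ∫[-4,-2] (-s**3 - 2*s**2 + 16*s + 32) ds = -28/3, giving area 28/3.
On [-2, 4] the curve lies above the axis; ∫[-2,4] (-s**3 - 2*s**2 + 16*s + 32) ds = 180, giving area 180.
Total area = 28/3 + 180 = 568/3.

568/3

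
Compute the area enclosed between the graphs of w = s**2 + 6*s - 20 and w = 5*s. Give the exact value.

Set the curves equal: s**2 + 6*s - 20 = 5*s, so s**2 + s - 20 = 0, which factors as (s - 4)*(s + 5) = 0. The curves meet at s = -5, 4.
On [-5, 4], w = 5*s is on top; that piece has area ∫[-5,4] (-(s**2 + s - 20)) ds = 243/2.

243/2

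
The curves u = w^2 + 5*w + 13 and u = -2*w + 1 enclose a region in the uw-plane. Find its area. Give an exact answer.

1/6

Both boundary curves give u as a function of w, so integrate with respect to w. Setting them equal: w^2 + 7*w + 12 = 0, i.e. (w + 3)*(w + 4) = 0, so they meet at w = -4, -3.
For w in [-4, -3], u = w^2 + 5*w + 13 is on the left; area = ∫[-4,-3] (-(w^2 + 7*w + 12)) dw = 1/6.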